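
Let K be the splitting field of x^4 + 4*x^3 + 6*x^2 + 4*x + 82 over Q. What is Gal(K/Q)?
V_4 (also written V4)

The polynomial is an irreducible quartic over Q and its discriminant is 136048896 = 11664^2, a perfect square, so the Galois group is contained in A_4. The resolvent cubic y^3 - 6*y^2 - 312*y + 640 splits completely over Q, which gives the Klein four-group V_4.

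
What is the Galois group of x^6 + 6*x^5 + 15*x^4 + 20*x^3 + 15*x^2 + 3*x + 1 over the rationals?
The polynomial f is an irreducible sextic over Q, so G = Gal(f/Q) is one of the 16 transitive subgroups 6T1, ..., 6T16 of S_6. The discriminant of f is -9059283, which is not a perfect square, so G is not contained in A_6. The transitive groups of degree 6 not contained in A_6 are: C_6 (6T1, order 6), S_3 (6T2, order 6), D_6 (6T3, order 12), C_3 x S_3 (6T5, order 18), A_4 x C_2 (6T6, order 24), S_4 (6T8, order 24), S_3 x S_3 (6T9, order 36), S_4 x C_2 (6T11, order 48), (S_3 x S_3) : C_2 (6T13, order 72), PGL(2,5) (6T14, order 120), S_6 (6T16, order 720). By Dedekind's theorem, for a prime p not dividing disc(f) the degrees of the irreducible factors of f mod p form the cycle type of an element of G. Factoring f modulo the 28 such primes p <= 127 (skipping 3, 17, 43, which divide the discriminant), each new pattern first appears at: mod 2: f = (x^6 + x^4 + x^2 + x + 1), pattern 6; mod 7: f = (x + 2)(x^2 + 6x + 4)(x^3 + 5x^2 + x + 1), pattern 3+2+1; mod 11: f = (x^2 + 1)(x^4 + 6x^3 + 3x^2 + 3x + 1), pattern 4+2; mod 13: f = (x + 4)(x + 9)(x^2 + x + 3)(x^2 + 5x + 10), pattern 2+2+1+1; mod 61: f = (x + 41)(x + 52)(x + 58)(x + 60)(x^2 + 39x + 27), pattern 2+1+1+1+1; mod 97: f = (x + 49)(x + 86)(x + 88)(x^3 + 74x^2 + 11x + 1), pattern 3+1+1+1; mod 113: f = (x^2 + 51x + 9)(x^2 + 70x + 61)(x^2 + 111x + 7), pattern 2+2+2; mod 127: f = (x^3 + 42x^2 + 60x + 1)(x^3 + 91x^2 + 70x + 1), pattern 3+3. No other pattern occurs in this range, so the set of observed cycle types is {6, 3+2+1, 4+2, 2+2+1+1, 2+1+1+1+1, 3+1+1+1, 2+2+2, 3+3}. The candidates containing elements of all these cycle types are (S_3 x S_3) : C_2 (6T13) of order 72, S_6 (6T16) of order 720; the others are excluded. The observed types are precisely the cycle types that occur in (S_3 x S_3) : C_2 (6T13) (apart from the identity). Each of the other remaining candidates has further cycle types, and by the Chebotarev density theorem the matching factorization patterns would occur for a proportion of primes equal to their share of the group: S_6 (6T16) additionally contains elements of type 5+1, 4+1+1 (234 of its 720 elements, about 32% of primes). None of the 28 primes tested shows any such pattern (for each of these groups the chance of that is below 10^-4), which rules them out. Hence G = (S_3 x S_3) : C_2 (6T13), of order 72.

6T13: (S_3 x S_3) : C_2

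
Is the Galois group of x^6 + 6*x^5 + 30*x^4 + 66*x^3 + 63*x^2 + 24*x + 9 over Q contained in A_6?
The polynomial is irreducible of degree 6 over Q. Its discriminant is -5217636731328, which is not a perfect square. A Galois group lies in the alternating group exactly when the discriminant is a square in Q, so the Galois group (PGL(2,5)) is not contained in A_6.

No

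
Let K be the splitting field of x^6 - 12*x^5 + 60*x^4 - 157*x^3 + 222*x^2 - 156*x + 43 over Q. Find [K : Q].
The degree of the splitting field over Q equals the order of the Galois group, so first determine the group. The polynomial f is an irreducible sextic over Q, so G = Gal(f/Q) is one of the 16 transitive subgroups 6T1, ..., 6T16 of S_6. The discriminant of f is -177147, which is not a perfect square, so G is not contained in A_6. The transitive groups of degree 6 not contained in A_6 are: C_6 (6T1, order 6), S_3 (6T2, order 6), D_6 (6T3, order 12), C_3 x S_3 (6T5, order 18), A_4 x C_2 (6T6, order 24), S_4 (6T8, order 24), S_3 x S_3 (6T9, order 36), S_4 x C_2 (6T11, order 48), (S_3 x S_3) : C_2 (6T13, order 72), PGL(2,5) (6T14, order 120), S_6 (6T16, order 720). By Dedekind's theorem, for a prime p not dividing disc(f) the degrees of the irreducible factors of f mod p form the cycle type of an element of G. Factoring f modulo the 33 such primes p <= 139 (skipping 3, which divides the discriminant), each new pattern first appears at: mod 2: f = (x^6 + x^3 + 1), pattern 6; mod 7: f = (x + 1)(x + 3)(x + 4)(x^3 + x^2 + 5x + 3), pattern 3+1+1+1; mod 17: f = (x^2 + x + 1)(x^2 + 9x + 2)(x^2 + 12x + 13), pattern 2+2+2; mod 19: f = (x^3 + 13x^2 + 12x + 1)(x^3 + 13x^2 + 12x + 5), pattern 3+3; mod 73: f = (x + 40)(x + 41)(x + 42)(x + 49)(x + 50)(x + 58), pattern 1+1+1+1+1+1. No other pattern occurs in this range, so the set of observed cycle types is {6, 3+1+1+1, 2+2+2, 3+3, 1+1+1+1+1+1}. The candidates containing elements of all these cycle types are C_3 x S_3 (6T5) of order 18, S_3 x S_3 (6T9) of order 36, (S_3 x S_3) : C_2 (6T13) of order 72, S_6 (6T16) of order 720; the others are excluded. The observed types are precisely the cycle types that occur in C_3 x S_3 (6T5). Each of the other remaining candidates has further cycle types, and by the Chebotarev density theorem the matching factorization patterns would occur for a proportion of primes equal to their share of the group: S_3 x S_3 (6T9) additionally contains elements of type 2+2+1+1 (9 of its 36 elements, about 25% of primes); (S_3 x S_3) : C_2 (6T13) additionally contains elements of type 4+2, 3+2+1, 2+2+1+1, 2+1+1+1+1 (45 of its 72 elements, about 62% of primes); S_6 (6T16) additionally contains elements of type 5+1, 4+2, 4+1+1, 3+2+1, 2+2+1+1, 2+1+1+1+1 (504 of its 720 elements, about 70% of primes). None of the 33 primes tested shows any such pattern (for each of these groups the chance of that is below 10^-4), which rules them out. Hence G = C_3 x S_3 (6T5), of order 18. The Galois group C_3 x S_3 (6T5) has order 18, so the splitting field has degree 18 over Q.

18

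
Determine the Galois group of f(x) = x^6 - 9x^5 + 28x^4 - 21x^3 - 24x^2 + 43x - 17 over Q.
The polynomial f is an irreducible sextic over Q, so G = Gal(f/Q) is one of the 16 transitive subgroups 6T1, ..., 6T16 of S_6. The discriminant of f is 54786284800, which is not a perfect square, so G is not contained in A_6. The transitive groups of degree 6 not contained in A_6 are: C_6 (6T1, order 6), S_3 (6T2, order 6), D_6 (6T3, order 12), C_3 x S_3 (6T5, order 18), A_4 x C_2 (6T6, order 24), S_4 (6T8, order 24), S_3 x S_3 (6T9, order 36), S_4 x C_2 (6T11, order 48), (S_3 x S_3) : C_2 (6T13, order 72), PGL(2,5) (6T14, order 120), S_6 (6T16, order 720). By Dedekind's theorem, for a prime p not dividing disc(f) the degrees of the irreducible factors of f mod p form the cycle type of an element of G. Factoring f modulo the 22 such primes p <= 101 (skipping 2, 5, 13, 37, which divide the discriminant), each new pattern first appears at: mod 3: f = (x^3 + x^2 + 2)(x^3 + 2x^2 + 2x + 2), pattern 3+3; mod 17: f = (x)(x + 3)(x^4 + 5x^3 + 13x^2 + 8x + 3), pattern 4+1+1; mod 31: f = (x^2 + 5x + 1)(x^2 + 21x + 13)(x^2 + 27x + 13), pattern 2+2+2; mod 67: f = (x + 15)(x + 24)(x^2 + 33x + 54)(x^2 + 53x + 5), pattern 2+2+1+1. No other pattern occurs in this range, so the set of observed cycle types is {3+3, 4+1+1, 2+2+2, 2+2+1+1}. The candidates containing elements of all these cycle types are S_4 (6T8) of order 24, S_4 x C_2 (6T11) of order 48, PGL(2,5) (6T14) of order 120, S_6 (6T16) of order 720; the others are excluded. The observed types are precisely the cycle types that occur in S_4 (6T8) (apart from the identity). Each of the other remaining candidates has further cycle types, and by the Chebotarev density theorem the matching factorization patterns would occur for a proportion of primes equal to their share of the group: S_4 x C_2 (6T11) additionally contains elements of type 6, 4+2, 2+1+1+1+1 (17 of its 48 elements, about 35% of primes); PGL(2,5) (6T14) additionally contains elements of type 6, 5+1 (44 of its 120 elements, about 37% of primes); S_6 (6T16) additionally contains elements of type 6, 5+1, 4+2, 3+2+1, 3+1+1+1, 2+1+1+1+1 (529 of its 720 elements, about 73% of primes). None of the 22 primes tested shows any such pattern (for each of these groups the chance of that is below 10^-4), which rules them out. Hence G = S_4 (6T8), of order 24.

6T8: S_4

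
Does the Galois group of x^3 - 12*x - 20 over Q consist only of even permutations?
The polynomial is irreducible of degree 3 over Q. Its discriminant is -3888, which is not a perfect square. A Galois group lies in the alternating group exactly when the discriminant is a square in Q, so the Galois group (S_3) is not contained in A_3.

No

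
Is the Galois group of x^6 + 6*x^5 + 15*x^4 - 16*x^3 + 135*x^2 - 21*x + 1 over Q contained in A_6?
The polynomial is irreducible of degree 6 over Q. Its discriminant is -2200994196714027, which is not a perfect square. A Galois group lies in the alternating group exactly when the discriminant is a square in Q, so the Galois group ((S_3 x S_3) : C_2) is not contained in A_6.

No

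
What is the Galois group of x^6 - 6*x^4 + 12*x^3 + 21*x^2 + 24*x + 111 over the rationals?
(S_3 x S_3) : C_2 (also written G72)

The polynomial f is an irreducible sextic over Q, so G = Gal(f/Q) is one of the 16 transitive subgroups 6T1, ..., 6T16 of S_6. The discriminant of f is -4801275041472, which is not a perfect square, so G is not contained in A_6. The transitive groups of degree 6 not contained in A_6 are: C_6 (6T1, order 6), S_3 (6T2, order 6), D_6 (6T3, order 12), C_3 x S_3 (6T5, order 18), A_4 x C_2 (6T6, order 24), S_4 (6T8, order 24), S_3 x S_3 (6T9, order 36), S_4 x C_2 (6T11, order 48), (S_3 x S_3) : C_2 (6T13, order 72), PGL(2,5) (6T14, order 120), S_6 (6T16, order 720). By Dedekind's theorem, for a prime p not dividing disc(f) the degrees of the irreducible factors of f mod p form the cycle type of an element of G. Factoring f modulo the 25 such primes p <= 127 (skipping 2, 3, 7, 13, 17, 43, which divide the discriminant), each new pattern first appears at: mod 5: f = (x^6 + 4x^4 + 2x^3 + x^2 + 4x + 1), pattern 6; mod 11: f = (x^2 + 2x + 4)(x^4 + 9x^3 + 5x^2 + 10x + 3), pattern 4+2; mod 19: f = (x + 2)(x^2 + 17x + 12)(x^3 + 5x + 7), pattern 3+2+1; mod 31: f = (x + 7)(x + 22)(x^2 + 9x + 7)(x^2 + 24x + 24), pattern 2+2+1+1; mod 61: f = (x + 37)(x + 38)(x + 47)(x + 49)(x^2 + 12x + 26), pattern 2+1+1+1+1; mod 97: f = (x + 54)(x + 56)(x + 84)(x^3 + 49x + 39), pattern 3+1+1+1; mod 113: f = (x^2 + 56x + 41)(x^2 + 64x + 87)(x^2 + 106x + 60), pattern 2+2+2; mod 127: f = (x^3 + 46x + 65)(x^3 + 75x + 74), pattern 3+3. No other pattern occurs in this range, so the set of observed cycle types is {6, 4+2, 3+2+1, 2+2+1+1, 2+1+1+1+1, 3+1+1+1, 2+2+2, 3+3}. The candidates containing elements of all these cycle types are (S_3 x S_3) : C_2 (6T13) of order 72, S_6 (6T16) of order 720; the others are excluded. The observed types are precisely the cycle types that occur in (S_3 x S_3) : C_2 (6T13) (apart from the identity). Each of the other remaining candidates has further cycle types, and by the Chebotarev density theorem the matching factorization patterns would occur for a proportion of primes equal to their share of the group: S_6 (6T16) additionally contains elements of type 5+1, 4+1+1 (234 of its 720 elements, about 32% of primes). None of the 25 primes tested shows any such pattern (for each of these groups the chance of that is below 10^-4), which rules them out. Hence G = (S_3 x S_3) : C_2 (6T13), of order 72.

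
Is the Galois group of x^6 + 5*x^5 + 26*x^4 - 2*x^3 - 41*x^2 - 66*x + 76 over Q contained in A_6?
Yes

The polynomial is irreducible of degree 6 over Q. Its discriminant is 3670936038062500 = 60588250^2, a perfect square. A Galois group lies in the alternating group exactly when the discriminant is a square in Q, so the Galois group ((C_3 x C_3) : C_4) is contained in A_6.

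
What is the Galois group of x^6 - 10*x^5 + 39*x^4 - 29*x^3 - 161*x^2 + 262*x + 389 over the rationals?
(C_3 x C_3) : C_4 (order 36)

The polynomial f is an irreducible sextic over Q, so G = Gal(f/Q) is one of the 16 transitive subgroups 6T1, ..., 6T16 of S_6. The discriminant of f is 2074895878550625 = 45551025^2, a perfect square, so G is contained in A_6. The transitive groups of degree 6 contained in A_6 are: A_4 (6T4, order 12), S_4 (6T7, order 24), (C_3 x C_3) : C_4 (6T10, order 36), PSL(2,5) (6T12, order 60), A_6 (6T15, order 360). By Dedekind's theorem, for a prime p not dividing disc(f) the degrees of the irreducible factors of f mod p form the cycle type of an element of G. Factoring f modulo the 19 such primes p <= 83 (skipping 3, 5, 13, 29, which divide the discriminant), each new pattern first appears at: mod 2: f = (x^2 + x + 1)(x^4 + x^3 + x^2 + x + 1), pattern 4+2; mod 11: f = (x^3 + 6x^2 + 3)(x^3 + 6x^2 + 3x + 5), pattern 3+3; mod 19: f = (x + 9)(x + 10)(x^2 + 4x + 15)(x^2 + 5x + 9), pattern 2+2+1+1; mod 61: f = (x + 13)(x + 18)(x + 25)(x^3 + 56x^2 + 42x + 47), pattern 3+1+1+1. No other pattern occurs in this range, so the set of observed cycle types is {4+2, 3+3, 2+2+1+1, 3+1+1+1}. The candidates containing elements of all these cycle types are (C_3 x C_3) : C_4 (6T10) of order 36, A_6 (6T15) of order 360; the others are excluded. The observed types are precisely the cycle types that occur in (C_3 x C_3) : C_4 (6T10) (apart from the identity). Each of the other remaining candidates has further cycle types, and by the Chebotarev density theorem the matching factorization patterns would occur for a proportion of primes equal to their share of the group: A_6 (6T15) additionally contains elements of type 5+1 (144 of its 360 elements, about 40% of primes). None of the 19 primes tested shows any such pattern (for each of these groups the chance of that is below 10^-4), which rules them out. Hence G = (C_3 x C_3) : C_4 (6T10), of order 36.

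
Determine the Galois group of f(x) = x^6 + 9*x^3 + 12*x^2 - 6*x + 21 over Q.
(S_3 x S_3) : C_2 (also written G72)

The polynomial f is an irreducible sextic over Q, so G = Gal(f/Q) is one of the 16 transitive subgroups 6T1, ..., 6T16 of S_6. The discriminant of f is -945145936107, which is not a perfect square, so G is not contained in A_6. The transitive groups of degree 6 not contained in A_6 are: C_6 (6T1, order 6), S_3 (6T2, order 6), D_6 (6T3, order 12), C_3 x S_3 (6T5, order 18), A_4 x C_2 (6T6, order 24), S_4 (6T8, order 24), S_3 x S_3 (6T9, order 36), S_4 x C_2 (6T11, order 48), (S_3 x S_3) : C_2 (6T13, order 72), PGL(2,5) (6T14, order 120), S_6 (6T16, order 720). By Dedekind's theorem, for a prime p not dividing disc(f) the degrees of the irreducible factors of f mod p form the cycle type of an element of G. Factoring f modulo the 27 such primes p <= 127 (skipping 3, 17, 19, 43, which divide the discriminant), each new pattern first appears at: mod 2: f = (x^6 + x^3 + 1), pattern 6; mod 7: f = (x)(x^2 + 4)(x^3 + 3x + 2), pattern 3+2+1; mod 11: f = (x^2 + 2x + 10)(x^4 + 9x^3 + 5x^2 + 8x + 1), pattern 4+2; mod 13: f = (x + 4)(x + 6)(x^2 + 7x + 11)(x^2 + 9x + 2), pattern 2+2+1+1; mod 61: f = (x + 6)(x + 20)(x + 35)(x + 49)(x^2 + 12x + 29), pattern 2+1+1+1+1; mod 97: f = (x + 13)(x + 25)(x + 59)(x^3 + 52x + 40), pattern 3+1+1+1; mod 113: f = (x^2 + 37)(x^2 + 52x + 35)(x^2 + 61x + 33), pattern 2+2+2; mod 127: f = (x^3 + 49x + 24)(x^3 + 78x + 112), pattern 3+3. No other pattern occurs in this range, so the set of observed cycle types is {6, 3+2+1, 4+2, 2+2+1+1, 2+1+1+1+1, 3+1+1+1, 2+2+2, 3+3}. The candidates containing elements of all these cycle types are (S_3 x S_3) : C_2 (6T13) of order 72, S_6 (6T16) of order 720; the others are excluded. The observed types are precisely the cycle types that occur in (S_3 x S_3) : C_2 (6T13) (apart from the identity). Each of the other remaining candidates has further cycle types, and by the Chebotarev density theorem the matching factorization patterns would occur for a proportion of primes equal to their share of the group: S_6 (6T16) additionally contains elements of type 5+1, 4+1+1 (234 of its 720 elements, about 32% of primes). None of the 27 primes tested shows any such pattern (for each of these groups the chance of that is below 10^-4), which rules them out. Hence G = (S_3 x S_3) : C_2 (6T13), of order 72.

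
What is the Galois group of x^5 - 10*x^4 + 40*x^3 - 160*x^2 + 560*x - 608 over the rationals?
The polynomial f is an irreducible quintic over Q, so G = Gal(f/Q) is a transitive subgroup of S_5: one of C_5 (5T1, order 5), D_5 (5T2, order 10), F_20 (5T3, order 20), A_5 (5T4, order 60) or S_5 (5T5, order 120). The discriminant of f is 18926796800000, which is not a perfect square, so G is not contained in A_5. The transitive groups of degree 5 not contained in A_5 are: F_20 (5T3, order 20), S_5 (5T5, order 120). By Dedekind's theorem, for a prime p not dividing disc(f) the degrees of the irreducible factors of f mod p form the cycle type of an element of G. Factoring f modulo the 18 such primes p <= 73 (skipping 2, 5, 19, which divide the discriminant), each new pattern first appears at: mod 3: f = (x + 2)(x^4 + x^2 + 2), pattern 4+1; mod 11: f = (x^5 + x^4 + 7x^3 + 5x^2 + 10x + 8), pattern 5; mod 29: f = (x + 26)(x^2 + 4x + 14)(x^2 + 18x + 20), pattern 2+2+1. No other pattern occurs in this range, so the set of observed cycle types is {4+1, 5, 2+2+1}. The candidates containing elements of all these cycle types are F_20 (5T3) of order 20, S_5 (5T5) of order 120; the others are excluded. The observed types are precisely the cycle types that occur in F_20 (5T3) (apart from the identity). Each of the other remaining candidates has further cycle types, and by the Chebotarev density theorem the matching factorization patterns would occur for a proportion of primes equal to their share of the group: S_5 (5T5) additionally contains elements of type 3+2, 3+1+1, 2+1+1+1 (50 of its 120 elements, about 42% of primes). None of the 18 primes tested shows any such pattern (for each of these groups the chance of that is below 10^-4), which rules them out. Hence G = F_20 (5T3), of order 20.

F_20, the Frobenius group of order 20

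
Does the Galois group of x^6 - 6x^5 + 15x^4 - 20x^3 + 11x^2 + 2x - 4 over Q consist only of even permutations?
Yes

The polynomial is irreducible of degree 6 over Q. Its discriminant is 3356224 = 1832^2, a perfect square. A Galois group lies in the alternating group exactly when the discriminant is a square in Q, so the Galois group (S_4) is contained in A_6.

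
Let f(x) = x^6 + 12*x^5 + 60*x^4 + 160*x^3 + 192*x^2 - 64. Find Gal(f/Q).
The polynomial f is an irreducible sextic over Q, so G = Gal(f/Q) is one of the 16 transitive subgroups 6T1, ..., 6T16 of S_6. The discriminant of f is -450868486864896, which is not a perfect square, so G is not contained in A_6. The transitive groups of degree 6 not contained in A_6 are: C_6 (6T1, order 6), S_3 (6T2, order 6), D_6 (6T3, order 12), C_3 x S_3 (6T5, order 18), A_4 x C_2 (6T6, order 24), S_4 (6T8, order 24), S_3 x S_3 (6T9, order 36), S_4 x C_2 (6T11, order 48), (S_3 x S_3) : C_2 (6T13, order 72), PGL(2,5) (6T14, order 120), S_6 (6T16, order 720). By Dedekind's theorem, for a prime p not dividing disc(f) the degrees of the irreducible factors of f mod p form the cycle type of an element of G. Factoring f modulo the 33 such primes p <= 149 (skipping 2, 3, which divide the discriminant), each new pattern first appears at: mod 5: f = (x^3 + x + 4)(x^3 + 2x^2 + 4x + 4), pattern 3+3; mod 7: f = (x^6 + 5x^5 + 4x^4 + 6x^3 + 3x^2 + 6), pattern 6; mod 17: f = (x + 1)(x + 3)(x^2 + 4x + 10)(x^2 + 4x + 16), pattern 2+2+1+1; mod 19: f = (x + 5)(x + 8)(x + 15)(x + 18)(x^2 + 4x + 11), pattern 2+1+1+1+1; mod 71: f = (x^2 + 4x + 33)(x^2 + 4x + 53)(x^2 + 4x + 68), pattern 2+2+2. No other pattern occurs in this range, so the set of observed cycle types is {3+3, 6, 2+2+1+1, 2+1+1+1+1, 2+2+2}. The candidates containing elements of all these cycle types are A_4 x C_2 (6T6) of order 24, S_4 x C_2 (6T11) of order 48, (S_3 x S_3) : C_2 (6T13) of order 72, S_6 (6T16) of order 720; the others are excluded. The observed types are precisely the cycle types that occur in A_4 x C_2 (6T6) (apart from the identity). Each of the other remaining candidates has further cycle types, and by the Chebotarev density theorem the matching factorization patterns would occur for a proportion of primes equal to their share of the group: S_4 x C_2 (6T11) additionally contains elements of type 4+2, 4+1+1 (12 of its 48 elements, about 25% of primes); (S_3 x S_3) : C_2 (6T13) additionally contains elements of type 4+2, 3+2+1, 3+1+1+1 (34 of its 72 elements, about 47% of primes); S_6 (6T16) additionally contains elements of type 5+1, 4+2, 4+1+1, 3+2+1, 3+1+1+1 (484 of its 720 elements, about 67% of primes). None of the 33 primes tested shows any such pattern (for each of these groups the chance of that is below 10^-4), which rules them out. Hence G = A_4 x C_2 (6T6), of order 24.

A_4 x C_2 (also written A4xC2)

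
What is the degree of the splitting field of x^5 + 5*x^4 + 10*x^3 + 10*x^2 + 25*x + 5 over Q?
60

The degree of the splitting field over Q equals the order of the Galois group, so first determine the group. The polynomial f is an irreducible quintic over Q, so G = Gal(f/Q) is a transitive subgroup of S_5: one of C_5 (5T1, order 5), D_5 (5T2, order 10), F_20 (5T3, order 20), A_5 (5T4, order 60) or S_5 (5T5, order 120). The discriminant of f is 1024000000 = 32000^2, a perfect square, so G is contained in A_5. The transitive groups of degree 5 contained in A_5 are: C_5 (5T1, order 5), D_5 (5T2, order 10), A_5 (5T4, order 60). By Dedekind's theorem, for a prime p not dividing disc(f) the degrees of the irreducible factors of f mod p form the cycle type of an element of G. Factoring f modulo the 2 such primes p <= 7 (skipping 2, 5, which divide the discriminant), each new pattern first appears at: mod 3: f = (x^5 + 2x^4 + x^3 + x^2 + x + 2), pattern 5; mod 7: f = (x + 5)(x + 6)(x^3 + x^2 + 4x + 6), pattern 3+1+1. No other pattern occurs in this range, so the set of observed cycle types is {5, 3+1+1}. Among the candidates above, the only group containing elements of all these cycle types is A_5 (5T4) — each of C_5 (5T1), D_5 (5T2) lacks at least one of them. Hence G = A_5 (5T4), of order 60. The Galois group A_5 (5T4) has order 60, so the splitting field has degree 60 over Q.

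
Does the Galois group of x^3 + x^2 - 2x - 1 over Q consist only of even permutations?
Yes

The polynomial is irreducible of degree 3 over Q. Its discriminant is 49 = 7^2, a perfect square. A Galois group lies in the alternating group exactly when the discriminant is a square in Q, so the Galois group (C_3) is contained in A_3.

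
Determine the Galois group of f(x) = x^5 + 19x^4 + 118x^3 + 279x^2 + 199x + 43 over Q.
The polynomial f is an irreducible quintic over Q, so G = Gal(f/Q) is a transitive subgroup of S_5: one of C_5 (5T1, order 5), D_5 (5T2, order 10), F_20 (5T3, order 20), A_5 (5T4, order 60) or S_5 (5T5, order 120). The discriminant of f is 1012703329 = 31823^2, a perfect square, so G is contained in A_5. The transitive groups of degree 5 contained in A_5 are: C_5 (5T1, order 5), D_5 (5T2, order 10), A_5 (5T4, order 60). By Dedekind's theorem, for a prime p not dividing disc(f) the degrees of the irreducible factors of f mod p form the cycle type of an element of G. Factoring f modulo the 14 such primes p <= 47 (skipping 11, which divides the discriminant), each new pattern first appears at: mod 2: f = (x^5 + x^4 + x^2 + x + 1), pattern 5; mod 23: f = (x + 1)(x + 5)(x + 6)(x + 10)(x + 20), pattern 1+1+1+1+1. No other pattern occurs in this range, so the set of observed cycle types is {5, 1+1+1+1+1}. The candidates containing elements of all these cycle types are C_5 (5T1) of order 5, D_5 (5T2) of order 10, A_5 (5T4) of order 60; the others are excluded. The observed types are precisely the cycle types that occur in C_5 (5T1). Each of the other remaining candidates has further cycle types, and by the Chebotarev density theorem the matching factorization patterns would occur for a proportion of primes equal to their share of the group: D_5 (5T2) additionally contains elements of type 2+2+1 (5 of its 10 elements, about 50% of primes); A_5 (5T4) additionally contains elements of type 3+1+1, 2+2+1 (35 of its 60 elements, about 58% of primes). None of the 14 primes tested shows any such pattern (for each of these groups the chance of that is below 10^-4), which rules them out. Hence G = C_5 (5T1), of order 5.

C_5 (order 5)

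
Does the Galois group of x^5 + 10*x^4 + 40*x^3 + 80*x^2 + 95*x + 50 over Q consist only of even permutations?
The polynomial is irreducible of degree 5 over Q. Its discriminant is 259200000, which is not a perfect square. A Galois group lies in the alternating group exactly when the discriminant is a square in Q, so the Galois group (F_20) is not contained in A_5.

No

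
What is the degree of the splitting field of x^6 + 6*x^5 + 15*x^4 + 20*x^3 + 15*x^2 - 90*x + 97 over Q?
72

The degree of the splitting field over Q equals the order of the Galois group, so first determine the group. The polynomial f is an irreducible sextic over Q, so G = Gal(f/Q) is one of the 16 transitive subgroups 6T1, ..., 6T16 of S_6. The discriminant of f is -9727331052552192, which is not a perfect square, so G is not contained in A_6. The transitive groups of degree 6 not contained in A_6 are: C_6 (6T1, order 6), S_3 (6T2, order 6), D_6 (6T3, order 12), C_3 x S_3 (6T5, order 18), A_4 x C_2 (6T6, order 24), S_4 (6T8, order 24), S_3 x S_3 (6T9, order 36), S_4 x C_2 (6T11, order 48), (S_3 x S_3) : C_2 (6T13, order 72), PGL(2,5) (6T14, order 120), S_6 (6T16, order 720). By Dedekind's theorem, for a prime p not dividing disc(f) the degrees of the irreducible factors of f mod p form the cycle type of an element of G. Factoring f modulo the 27 such primes p <= 127 (skipping 2, 3, 17, 43, which divide the discriminant), each new pattern first appears at: mod 5: f = (x^6 + x^5 + 2), pattern 6; mod 7: f = (x + 3)(x^2 + 3x + 5)(x^3 + x + 6), pattern 3+2+1; mod 11: f = (x^2 + 9x + 5)(x^4 + 8x^3 + 4x^2 + 10x + 4), pattern 4+2; mod 13: f = (x + 4)(x + 7)(x^2 + 11)(x^2 + 8x + 5), pattern 2+2+1+1; mod 61: f = (x + 20)(x + 42)(x + 54)(x + 58)(x^2 + 15x + 31), pattern 2+1+1+1+1; mod 97: f = (x)(x + 74)(x + 78)(x^3 + 48x^2 + 42x + 14), pattern 3+1+1+1; mod 113: f = (x^2 + 25x + 105)(x^2 + 100x + 48)(x^2 + 107x + 33), pattern 2+2+2; mod 127: f = (x^3 + 52x^2 + 46x + 36)(x^3 + 81x^2 + 75x + 105), pattern 3+3. No other pattern occurs in this range, so the set of observed cycle types is {6, 3+2+1, 4+2, 2+2+1+1, 2+1+1+1+1, 3+1+1+1, 2+2+2, 3+3}. The candidates containing elements of all these cycle types are (S_3 x S_3) : C_2 (6T13) of order 72, S_6 (6T16) of order 720; the others are excluded. The observed types are precisely the cycle types that occur in (S_3 x S_3) : C_2 (6T13) (apart from the identity). Each of the other remaining candidates has further cycle types, and by the Chebotarev density theorem the matching factorization patterns would occur for a proportion of primes equal to their share of the group: S_6 (6T16) additionally contains elements of type 5+1, 4+1+1 (234 of its 720 elements, about 32% of primes). None of the 27 primes tested shows any such pattern (for each of these groups the chance of that is below 10^-4), which rules them out. Hence G = (S_3 x S_3) : C_2 (6T13), of order 72. The Galois group (S_3 x S_3) : C_2 (6T13) has order 72, so the splitting field has degree 72 over Q.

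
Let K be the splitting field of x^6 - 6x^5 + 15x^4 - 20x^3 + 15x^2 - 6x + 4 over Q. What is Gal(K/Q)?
S_3

The polynomial f is an irreducible sextic over Q, so G = Gal(f/Q) is one of the 16 transitive subgroups 6T1, ..., 6T16 of S_6. The discriminant of f is -11337408, which is not a perfect square, so G is not contained in A_6. The transitive groups of degree 6 not contained in A_6 are: C_6 (6T1, order 6), S_3 (6T2, order 6), D_6 (6T3, order 12), C_3 x S_3 (6T5, order 18), A_4 x C_2 (6T6, order 24), S_4 (6T8, order 24), S_3 x S_3 (6T9, order 36), S_4 x C_2 (6T11, order 48), (S_3 x S_3) : C_2 (6T13, order 72), PGL(2,5) (6T14, order 120), S_6 (6T16, order 720). By Dedekind's theorem, for a prime p not dividing disc(f) the degrees of the irreducible factors of f mod p form the cycle type of an element of G. Factoring f modulo the 23 such primes p <= 97 (skipping 2, 3, which divide the discriminant), each new pattern first appears at: mod 5: f = (x^2 + 2x + 4)(x^2 + 3x + 3)(x^2 + 4x + 2), pattern 2+2+2; mod 7: f = (x^3 + 4x^2 + 3x + 1)(x^3 + 4x^2 + 3x + 4), pattern 3+3; mod 61: f = (x + 2)(x + 18)(x + 21)(x + 38)(x + 41)(x + 57), pattern 1+1+1+1+1+1. No other pattern occurs in this range, so the set of observed cycle types is {2+2+2, 3+3, 1+1+1+1+1+1}. The candidates containing elements of all these cycle types are C_6 (6T1) of order 6, S_3 (6T2) of order 6, D_6 (6T3) of order 12, C_3 x S_3 (6T5) of order 18, A_4 x C_2 (6T6) of order 24, S_4 (6T8) of order 24, S_3 x S_3 (6T9) of order 36, S_4 x C_2 (6T11) of order 48, (S_3 x S_3) : C_2 (6T13) of order 72, PGL(2,5) (6T14) of order 120, S_6 (6T16) of order 720; the others are excluded. The observed types are precisely the cycle types that occur in S_3 (6T2). Each of the other remaining candidates has further cycle types, and by the Chebotarev density theorem the matching factorization patterns would occur for a proportion of primes equal to their share of the group: C_6 (6T1) additionally contains elements of type 6 (2 of its 6 elements, about 33% of primes); D_6 (6T3) additionally contains elements of type 6, 2+2+1+1 (5 of its 12 elements, about 42% of primes); C_3 x S_3 (6T5) additionally contains elements of type 6, 3+1+1+1 (10 of its 18 elements, about 56% of primes); A_4 x C_2 (6T6) additionally contains elements of type 6, 2+2+1+1, 2+1+1+1+1 (14 of its 24 elements, about 58% of primes); S_4 (6T8) additionally contains elements of type 4+1+1, 2+2+1+1 (9 of its 24 elements, about 38% of primes); S_3 x S_3 (6T9) additionally contains elements of type 6, 3+1+1+1, 2+2+1+1 (25 of its 36 elements, about 69% of primes); S_4 x C_2 (6T11) additionally contains elements of type 6, 4+2, 4+1+1, 2+2+1+1, 2+1+1+1+1 (32 of its 48 elements, about 67% of primes); (S_3 x S_3) : C_2 (6T13) additionally contains elements of type 6, 4+2, 3+2+1, 3+1+1+1, 2+2+1+1, 2+1+1+1+1 (61 of its 72 elements, about 85% of primes); PGL(2,5) (6T14) additionally contains elements of type 6, 5+1, 4+1+1, 2+2+1+1 (89 of its 120 elements, about 74% of primes); S_6 (6T16) additionally contains elements of type 6, 5+1, 4+2, 4+1+1, 3+2+1, 3+1+1+1, 2+2+1+1, 2+1+1+1+1 (664 of its 720 elements, about 92% of primes). None of the 23 primes tested shows any such pattern (for each of these groups the chance of that is below 10^-4), which rules them out. Hence G = S_3 (6T2), of order 6.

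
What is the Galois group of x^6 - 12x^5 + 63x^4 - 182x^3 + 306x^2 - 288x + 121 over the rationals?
PGL(2,5), S_5 acting on 6 points

The polynomial f is an irreducible sextic over Q, so G = Gal(f/Q) is one of the 16 transitive subgroups 6T1, ..., 6T16 of S_6. The discriminant of f is -16003008, which is not a perfect square, so G is not contained in A_6. The transitive groups of degree 6 not contained in A_6 are: C_6 (6T1, order 6), S_3 (6T2, order 6), D_6 (6T3, order 12), C_3 x S_3 (6T5, order 18), A_4 x C_2 (6T6, order 24), S_4 (6T8, order 24), S_3 x S_3 (6T9, order 36), S_4 x C_2 (6T11, order 48), (S_3 x S_3) : C_2 (6T13, order 72), PGL(2,5) (6T14, order 120), S_6 (6T16, order 720). By Dedekind's theorem, for a prime p not dividing disc(f) the degrees of the irreducible factors of f mod p form the cycle type of an element of G. Factoring f modulo the 21 such primes p <= 89 (skipping 2, 3, 7, which divide the discriminant), each new pattern first appears at: mod 5: f = (x^6 + 3x^5 + 3x^4 + 3x^3 + x^2 + 2x + 1), pattern 6; mod 11: f = (x)(x^5 + 10x^4 + 8x^3 + 5x^2 + 9x + 9), pattern 5+1; mod 13: f = (x + 6)(x + 10)(x^4 + 11x^3 + 9x^2 + 2x + 7), pattern 4+1+1; mod 23: f = (x + 14)(x + 18)(x^2 + 11x + 14)(x^2 + 14x + 16), pattern 2+2+1+1; mod 43: f = (x^3 + 13x^2 + 20x + 27)(x^3 + 18x^2 + 24x + 22), pattern 3+3; mod 61: f = (x^2 + 10x + 35)(x^2 + 14x + 41)(x^2 + 25x + 40), pattern 2+2+2. No other pattern occurs in this range, so the set of observed cycle types is {6, 5+1, 4+1+1, 2+2+1+1, 3+3, 2+2+2}. The candidates containing elements of all these cycle types are PGL(2,5) (6T14) of order 120, S_6 (6T16) of order 720; the others are excluded. The observed types are precisely the cycle types that occur in PGL(2,5) (6T14) (apart from the identity). Each of the other remaining candidates has further cycle types, and by the Chebotarev density theorem the matching factorization patterns would occur for a proportion of primes equal to their share of the group: S_6 (6T16) additionally contains elements of type 4+2, 3+2+1, 3+1+1+1, 2+1+1+1+1 (265 of its 720 elements, about 37% of primes). None of the 21 primes tested shows any such pattern (for each of these groups the chance of that is below 10^-4), which rules them out. Hence G = PGL(2,5) (6T14), of order 120.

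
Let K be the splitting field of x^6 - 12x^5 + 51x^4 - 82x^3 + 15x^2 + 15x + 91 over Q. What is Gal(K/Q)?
6T5: C_3 x S_3

The polynomial f is an irreducible sextic over Q, so G = Gal(f/Q) is one of the 16 transitive subgroups 6T1, ..., 6T16 of S_6. The discriminant of f is -51195483, which is not a perfect square, so G is not contained in A_6. The transitive groups of degree 6 not contained in A_6 are: C_6 (6T1, order 6), S_3 (6T2, order 6), D_6 (6T3, order 12), C_3 x S_3 (6T5, order 18), A_4 x C_2 (6T6, order 24), S_4 (6T8, order 24), S_3 x S_3 (6T9, order 36), S_4 x C_2 (6T11, order 48), (S_3 x S_3) : C_2 (6T13, order 72), PGL(2,5) (6T14, order 120), S_6 (6T16, order 720). By Dedekind's theorem, for a prime p not dividing disc(f) the degrees of the irreducible factors of f mod p form the cycle type of an element of G. Factoring f modulo the 33 such primes p <= 149 (skipping 3, 17, which divide the discriminant), each new pattern first appears at: mod 2: f = (x^6 + x^4 + x^2 + x + 1), pattern 6; mod 7: f = (x)(x + 3)(x + 5)(x^3 + x^2 + 1), pattern 3+1+1+1; mod 19: f = (x^3 + 13x^2 + 4x + 3)(x^3 + 13x^2 + 11x + 5), pattern 3+3; mod 53: f = (x^2 + 2x + 22)(x^2 + 43x + 47)(x^2 + 49x + 23), pattern 2+2+2; mod 73: f = (x + 7)(x + 8)(x + 22)(x + 52)(x + 53)(x + 65), pattern 1+1+1+1+1+1. No other pattern occurs in this range, so the set of observed cycle types is {6, 3+1+1+1, 3+3, 2+2+2, 1+1+1+1+1+1}. The candidates containing elements of all these cycle types are C_3 x S_3 (6T5) of order 18, S_3 x S_3 (6T9) of order 36, (S_3 x S_3) : C_2 (6T13) of order 72, S_6 (6T16) of order 720; the others are excluded. The observed types are precisely the cycle types that occur in C_3 x S_3 (6T5). Each of the other remaining candidates has further cycle types, and by the Chebotarev density theorem the matching factorization patterns would occur for a proportion of primes equal to their share of the group: S_3 x S_3 (6T9) additionally contains elements of type 2+2+1+1 (9 of its 36 elements, about 25% of primes); (S_3 x S_3) : C_2 (6T13) additionally contains elements of type 4+2, 3+2+1, 2+2+1+1, 2+1+1+1+1 (45 of its 72 elements, about 62% of primes); S_6 (6T16) additionally contains elements of type 5+1, 4+2, 4+1+1, 3+2+1, 2+2+1+1, 2+1+1+1+1 (504 of its 720 elements, about 70% of primes). None of the 33 primes tested shows any such pattern (for each of these groups the chance of that is below 10^-4), which rules them out. Hence G = C_3 x S_3 (6T5), of order 18.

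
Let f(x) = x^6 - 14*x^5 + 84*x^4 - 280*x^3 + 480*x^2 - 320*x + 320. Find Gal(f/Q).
The polynomial f is an irreducible sextic over Q, so G = Gal(f/Q) is one of the 16 transitive subgroups 6T1, ..., 6T16 of S_6. The discriminant of f is 564385546240000 = 23756800^2, a perfect square, so G is contained in A_6. The transitive groups of degree 6 contained in A_6 are: A_4 (6T4, order 12), S_4 (6T7, order 24), (C_3 x C_3) : C_4 (6T10, order 36), PSL(2,5) (6T12, order 60), A_6 (6T15, order 360). By Dedekind's theorem, for a prime p not dividing disc(f) the degrees of the irreducible factors of f mod p form the cycle type of an element of G. Factoring f modulo the 19 such primes p <= 79 (skipping 2, 5, 29, which divide the discriminant), each new pattern first appears at: mod 3: f = (x^2 + 2x + 2)(x^4 + 2x^3 + x + 1), pattern 4+2; mod 11: f = (x^3 + 8x + 6)(x^3 + 8x^2 + 10x + 2), pattern 3+3; mod 19: f = (x + 12)(x + 14)(x^2 + 7x + 2)(x^2 + 10x + 10), pattern 2+2+1+1; mod 61: f = (x + 3)(x + 36)(x + 50)(x^3 + 19x^2 + 56x + 10), pattern 3+1+1+1. No other pattern occurs in this range, so the set of observed cycle types is {4+2, 3+3, 2+2+1+1, 3+1+1+1}. The candidates containing elements of all these cycle types are (C_3 x C_3) : C_4 (6T10) of order 36, A_6 (6T15) of order 360; the others are excluded. The observed types are precisely the cycle types that occur in (C_3 x C_3) : C_4 (6T10) (apart from the identity). Each of the other remaining candidates has further cycle types, and by the Chebotarev density theorem the matching factorization patterns would occur for a proportion of primes equal to their share of the group: A_6 (6T15) additionally contains elements of type 5+1 (144 of its 360 elements, about 40% of primes). None of the 19 primes tested shows any such pattern (for each of these groups the chance of that is below 10^-4), which rules them out. Hence G = (C_3 x C_3) : C_4 (6T10), of order 36.

(C_3 x C_3) : C_4 (order 36)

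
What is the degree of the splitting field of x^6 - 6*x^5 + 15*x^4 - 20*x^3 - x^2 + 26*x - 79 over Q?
The degree of the splitting field over Q equals the order of the Galois group, so first determine the group. The polynomial f is an irreducible sextic over Q, so G = Gal(f/Q) is one of the 16 transitive subgroups 6T1, ..., 6T16 of S_6. The discriminant of f is 36352603193344 = 6029312^2, a perfect square, so G is contained in A_6. The transitive groups of degree 6 contained in A_6 are: A_4 (6T4, order 12), S_4 (6T7, order 24), (C_3 x C_3) : C_4 (6T10, order 36), PSL(2,5) (6T12, order 60), A_6 (6T15, order 360). By Dedekind's theorem, for a prime p not dividing disc(f) the degrees of the irreducible factors of f mod p form the cycle type of an element of G. Factoring f modulo the 79 such primes p <= 419 (skipping 2, 23, which divide the discriminant), each new pattern first appears at: mod 3: f = (x^3 + x^2 + 2)(x^3 + 2x^2 + x + 1), pattern 3+3; mod 5: f = (x^2 + 3x + 3)(x^4 + x^3 + 4x^2 + 2), pattern 4+2; mod 19: f = (x + 8)(x + 9)(x^2 + 16x + 5)(x^2 + 18x + 3), pattern 2+2+1+1; mod 223: f = (x + 31)(x + 66)(x + 108)(x + 113)(x + 155)(x + 190), pattern 1+1+1+1+1+1. No other pattern occurs in this range, so the set of observed cycle types is {3+3, 4+2, 2+2+1+1, 1+1+1+1+1+1}. The candidates containing elements of all these cycle types are S_4 (6T7) of order 24, (C_3 x C_3) : C_4 (6T10) of order 36, A_6 (6T15) of order 360; the others are excluded. The observed types are precisely the cycle types that occur in S_4 (6T7). Each of the other remaining candidates has further cycle types, and by the Chebotarev density theorem the matching factorization patterns would occur for a proportion of primes equal to their share of the group: (C_3 x C_3) : C_4 (6T10) additionally contains elements of type 3+1+1+1 (4 of its 36 elements, about 11% of primes); A_6 (6T15) additionally contains elements of type 5+1, 3+1+1+1 (184 of its 360 elements, about 51% of primes). None of the 79 primes tested shows any such pattern (for each of these groups the chance of that is below 10^-4), which rules them out. Hence G = S_4 (6T7), of order 24. The Galois group S_4 (6T7) has order 24, so the splitting field has degree 24 over Q.

24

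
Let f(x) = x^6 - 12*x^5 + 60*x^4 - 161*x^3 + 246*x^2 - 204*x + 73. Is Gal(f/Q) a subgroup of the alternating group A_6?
No

The polynomial is irreducible of degree 6 over Q. Its discriminant is -19683, which is not a perfect square. A Galois group lies in the alternating group exactly when the discriminant is a square in Q, so the Galois group (C_6) is not contained in A_6.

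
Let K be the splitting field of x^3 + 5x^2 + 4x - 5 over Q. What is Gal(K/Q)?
3T1: C_3

The polynomial is an irreducible cubic over Q and its discriminant is 169 = 13^2, a perfect square. For an irreducible cubic, a square discriminant forces the Galois group to be A_3, the cyclic group of order 3.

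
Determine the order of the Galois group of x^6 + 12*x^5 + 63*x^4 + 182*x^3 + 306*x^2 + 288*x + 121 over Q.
120

The degree of the splitting field over Q equals the order of the Galois group, so first determine the group. The polynomial f is an irreducible sextic over Q, so G = Gal(f/Q) is one of the 16 transitive subgroups 6T1, ..., 6T16 of S_6. The discriminant of f is -16003008, which is not a perfect square, so G is not contained in A_6. The transitive groups of degree 6 not contained in A_6 are: C_6 (6T1, order 6), S_3 (6T2, order 6), D_6 (6T3, order 12), C_3 x S_3 (6T5, order 18), A_4 x C_2 (6T6, order 24), S_4 (6T8, order 24), S_3 x S_3 (6T9, order 36), S_4 x C_2 (6T11, order 48), (S_3 x S_3) : C_2 (6T13, order 72), PGL(2,5) (6T14, order 120), S_6 (6T16, order 720). By Dedekind's theorem, for a prime p not dividing disc(f) the degrees of the irreducible factors of f mod p form the cycle type of an element of G. Factoring f modulo the 21 such primes p <= 89 (skipping 2, 3, 7, which divide the discriminant), each new pattern first appears at: mod 5: f = (x^6 + 2x^5 + 3x^4 + 2x^3 + x^2 + 3x + 1), pattern 6; mod 11: f = (x)(x^5 + x^4 + 8x^3 + 6x^2 + 9x + 2), pattern 5+1; mod 13: f = (x + 3)(x + 7)(x^4 + 2x^3 + 9x^2 + 11x + 7), pattern 4+1+1; mod 23: f = (x + 5)(x + 9)(x^2 + 9x + 16)(x^2 + 12x + 14), pattern 2+2+1+1; mod 43: f = (x^3 + 25x^2 + 24x + 21)(x^3 + 30x^2 + 20x + 16), pattern 3+3; mod 61: f = (x^2 + 36x + 40)(x^2 + 47x + 41)(x^2 + 51x + 35), pattern 2+2+2. No other pattern occurs in this range, so the set of observed cycle types is {6, 5+1, 4+1+1, 2+2+1+1, 3+3, 2+2+2}. The candidates containing elements of all these cycle types are PGL(2,5) (6T14) of order 120, S_6 (6T16) of order 720; the others are excluded. The observed types are precisely the cycle types that occur in PGL(2,5) (6T14) (apart from the identity). Each of the other remaining candidates has further cycle types, and by the Chebotarev density theorem the matching factorization patterns would occur for a proportion of primes equal to their share of the group: S_6 (6T16) additionally contains elements of type 4+2, 3+2+1, 3+1+1+1, 2+1+1+1+1 (265 of its 720 elements, about 37% of primes). None of the 21 primes tested shows any such pattern (for each of these groups the chance of that is below 10^-4), which rules them out. Hence G = PGL(2,5) (6T14), of order 120. The Galois group PGL(2,5) (6T14) has order 120, so the splitting field has degree 120 over Q.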